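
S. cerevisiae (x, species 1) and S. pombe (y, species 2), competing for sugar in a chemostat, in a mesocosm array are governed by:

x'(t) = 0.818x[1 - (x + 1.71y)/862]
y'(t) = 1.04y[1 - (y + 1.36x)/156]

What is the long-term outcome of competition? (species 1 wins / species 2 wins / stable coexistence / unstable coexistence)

Compare the nullcline intercepts: K1/α12 = 862/1.71 = 504 > K2 = 156; K2/α21 = 156/1.36 = 115 < K1 = 862.
Since the inequalities point opposite ways, species 1 can invade but species 2 cannot.

species 1 excludes species 2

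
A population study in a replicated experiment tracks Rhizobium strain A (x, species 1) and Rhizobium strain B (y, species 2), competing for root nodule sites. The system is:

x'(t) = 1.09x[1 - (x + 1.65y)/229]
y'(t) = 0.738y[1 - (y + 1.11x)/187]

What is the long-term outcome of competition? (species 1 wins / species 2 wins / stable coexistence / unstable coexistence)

unstable coexistence (outcome depends on initial conditions)

Compare the nullcline intercepts: K1/α12 = 229/1.65 = 139 < K2 = 187; K2/α21 = 187/1.11 = 168 < K1 = 229.
Since both are reversed, neither can invade when rare; the interior point is a saddle.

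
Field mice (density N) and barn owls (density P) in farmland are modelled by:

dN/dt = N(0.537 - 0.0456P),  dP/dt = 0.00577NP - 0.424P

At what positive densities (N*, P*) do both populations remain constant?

N* ≈ 73.5, P* ≈ 11.8

Set dP/dt = 0 with P > 0: 0.00577N - 0.424 = 0, so N* = 0.424/0.00577 = 73.5.
Set dN/dt = 0 with N > 0: 0.537 - 0.0456P = 0, so P* = 0.537/0.0456 = 11.8.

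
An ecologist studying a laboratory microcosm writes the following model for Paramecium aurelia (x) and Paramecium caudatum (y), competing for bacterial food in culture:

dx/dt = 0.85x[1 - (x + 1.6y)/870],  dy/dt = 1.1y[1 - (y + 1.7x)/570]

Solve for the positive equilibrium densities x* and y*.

Setting both brackets to zero gives the nullclines x + 1.6y = 870 and 1.7x + y = 570.
Substituting y = 570 - 1.7x into the first: x(1 - 1.6·1.7) = 870 - 1.6·570.
So x* = -42/-1.72 = 24.4, and then y* = 570 - 1.7·24.4 = 528.

x* ≈ 24.4, y* ≈ 528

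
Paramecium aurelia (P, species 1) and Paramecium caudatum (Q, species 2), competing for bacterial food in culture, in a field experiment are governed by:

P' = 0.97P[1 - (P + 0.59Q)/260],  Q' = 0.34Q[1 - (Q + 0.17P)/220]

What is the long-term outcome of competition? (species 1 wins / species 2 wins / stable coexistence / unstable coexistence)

stable coexistence

Compare the nullcline intercepts: K1/α12 = 260/0.59 = 441 > K2 = 220; K2/α21 = 220/0.17 = 1290 > K1 = 260.
Since both inequalities hold, each species can invade when rare, so the interior equilibrium is stable.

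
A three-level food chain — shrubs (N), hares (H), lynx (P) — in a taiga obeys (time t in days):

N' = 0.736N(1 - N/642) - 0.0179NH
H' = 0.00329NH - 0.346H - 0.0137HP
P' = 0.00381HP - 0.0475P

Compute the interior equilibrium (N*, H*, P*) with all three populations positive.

N* ≈ 447, H* ≈ 12.5, P* ≈ 82.2

From dP/dt = 0: 0.00381H* = 0.0475, so H* = 12.5.
From dN/dt = 0: 0.736(1 - N*/642) = 0.0179·12.5, giving N* = 642·(1 - 0.303) = 447.
From dH/dt = 0: 0.00329·447 - 0.346 = 0.0137P*, so P* = 1.13/0.0137 = 82.2.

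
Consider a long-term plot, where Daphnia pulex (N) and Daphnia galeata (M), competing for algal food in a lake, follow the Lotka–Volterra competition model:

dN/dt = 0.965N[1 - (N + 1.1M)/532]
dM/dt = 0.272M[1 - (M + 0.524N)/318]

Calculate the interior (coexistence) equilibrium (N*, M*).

N* ≈ 430, M* ≈ 92.6

Setting both brackets to zero gives the nullclines N + 1.1M = 532 and 0.524N + M = 318.
Substituting M = 318 - 0.524N into the first: N(1 - 1.1·0.524) = 532 - 1.1·318.
So N* = 182/0.424 = 430, and then M* = 318 - 0.524·430 = 92.6.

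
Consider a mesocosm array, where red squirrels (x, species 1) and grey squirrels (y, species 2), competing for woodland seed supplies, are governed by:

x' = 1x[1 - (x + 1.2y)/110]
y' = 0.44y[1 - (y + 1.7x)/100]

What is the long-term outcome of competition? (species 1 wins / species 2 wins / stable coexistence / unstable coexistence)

unstable coexistence (outcome depends on initial conditions)

Compare the nullcline intercepts: K1/α12 = 110/1.2 = 91.7 < K2 = 100; K2/α21 = 100/1.7 = 58.8 < K1 = 110.
Since both are reversed, neither can invade when rare; the interior point is a saddle.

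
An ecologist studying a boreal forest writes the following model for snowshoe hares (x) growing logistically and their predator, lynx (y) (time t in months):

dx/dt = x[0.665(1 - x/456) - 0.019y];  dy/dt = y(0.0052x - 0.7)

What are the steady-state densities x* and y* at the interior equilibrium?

x* ≈ 135, y* ≈ 24.7

From dy/dt = 0 with y > 0: 0.0052x* = 0.7, so x* = 135.
Substitute into dx/dt = 0: 0.665(1 - 135/456) = 0.019y*.
The bracket is 0.705, giving y* = 0.469/0.019 = 24.7.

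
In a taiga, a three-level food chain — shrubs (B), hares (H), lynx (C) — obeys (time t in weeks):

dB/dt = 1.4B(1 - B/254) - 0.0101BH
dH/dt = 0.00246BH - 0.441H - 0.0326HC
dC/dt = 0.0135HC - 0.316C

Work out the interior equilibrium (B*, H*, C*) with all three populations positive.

From dC/dt = 0: 0.0135H* = 0.316, so H* = 23.4.
From dB/dt = 0: 1.4(1 - B*/254) = 0.0101·23.4, giving B* = 254·(1 - 0.169) = 211.
From dH/dt = 0: 0.00246·211 - 0.441 = 0.0326C*, so C* = 0.0783/0.0326 = 2.4.

B* ≈ 211, H* ≈ 23.4, C* ≈ 2.4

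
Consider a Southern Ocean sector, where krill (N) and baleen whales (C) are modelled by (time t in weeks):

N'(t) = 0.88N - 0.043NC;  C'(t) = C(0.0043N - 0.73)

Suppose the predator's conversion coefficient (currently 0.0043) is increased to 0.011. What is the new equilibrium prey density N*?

N* ≈ 66.4

At the interior fixed point, setting dC/dt = 0 with C > 0 fixes N* = (predator death rate)/(NC coefficient) — independent of the other coefficients.
With the change, N* = 0.73/0.011 = 66.4; it falls from 170.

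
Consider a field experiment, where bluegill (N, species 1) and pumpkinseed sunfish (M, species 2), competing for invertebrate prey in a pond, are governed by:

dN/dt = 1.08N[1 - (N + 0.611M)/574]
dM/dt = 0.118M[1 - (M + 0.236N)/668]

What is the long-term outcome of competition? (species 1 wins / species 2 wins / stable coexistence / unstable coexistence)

Compare the nullcline intercepts: K1/α12 = 574/0.611 = 939 > K2 = 668; K2/α21 = 668/0.236 = 2830 > K1 = 574.
Since both inequalities hold, each species can invade when rare, so the interior equilibrium is stable.

stable coexistence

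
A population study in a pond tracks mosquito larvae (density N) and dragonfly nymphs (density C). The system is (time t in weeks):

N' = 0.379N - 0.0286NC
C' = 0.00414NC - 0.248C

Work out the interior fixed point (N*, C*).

Set dC/dt = 0 with C > 0: 0.00414N - 0.248 = 0, so N* = 0.248/0.00414 = 59.9.
Set dN/dt = 0 with N > 0: 0.379 - 0.0286C = 0, so C* = 0.379/0.0286 = 13.3.

N* ≈ 59.9, C* ≈ 13.3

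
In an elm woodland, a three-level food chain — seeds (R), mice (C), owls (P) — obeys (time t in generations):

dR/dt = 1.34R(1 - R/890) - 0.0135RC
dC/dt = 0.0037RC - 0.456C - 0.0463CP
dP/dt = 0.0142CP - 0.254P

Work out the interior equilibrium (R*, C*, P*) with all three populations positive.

R* ≈ 730, C* ≈ 17.9, P* ≈ 48.5

From dP/dt = 0: 0.0142C* = 0.254, so C* = 17.9.
From dR/dt = 0: 1.34(1 - R*/890) = 0.0135·17.9, giving R* = 890·(1 - 0.18) = 730.
From dC/dt = 0: 0.0037·730 - 0.456 = 0.0463P*, so P* = 2.24/0.0463 = 48.5.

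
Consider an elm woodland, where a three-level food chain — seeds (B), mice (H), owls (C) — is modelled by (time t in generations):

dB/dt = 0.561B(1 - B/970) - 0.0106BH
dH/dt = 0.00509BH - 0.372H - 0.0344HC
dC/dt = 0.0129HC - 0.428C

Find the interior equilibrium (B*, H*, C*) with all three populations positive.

From dC/dt = 0: 0.0129H* = 0.428, so H* = 33.2.
From dB/dt = 0: 0.561(1 - B*/970) = 0.0106·33.2, giving B* = 970·(1 - 0.627) = 362.
From dH/dt = 0: 0.00509·362 - 0.372 = 0.0344C*, so C* = 1.47/0.0344 = 42.7.

B* ≈ 362, H* ≈ 33.2, C* ≈ 42.7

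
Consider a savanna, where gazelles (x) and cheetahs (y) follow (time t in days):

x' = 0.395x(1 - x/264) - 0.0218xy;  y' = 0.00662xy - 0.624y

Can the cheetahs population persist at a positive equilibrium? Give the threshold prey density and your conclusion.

Threshold x = 94.3; K > 94.3, so yes, the predator persists.

The predator equation gives dy/dt > 0 only when x > 0.624/0.00662 = 94.3.
Without the predator, x → K = 264. Since 264 > 94.3, the predator can invade and persist.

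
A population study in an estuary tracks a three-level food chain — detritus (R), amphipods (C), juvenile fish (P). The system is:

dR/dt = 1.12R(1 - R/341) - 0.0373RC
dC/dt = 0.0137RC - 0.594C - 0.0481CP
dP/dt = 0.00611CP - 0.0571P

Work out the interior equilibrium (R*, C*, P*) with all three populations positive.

From dP/dt = 0: 0.00611C* = 0.0571, so C* = 9.35.
From dR/dt = 0: 1.12(1 - R*/341) = 0.0373·9.35, giving R* = 341·(1 - 0.311) = 235.
From dC/dt = 0: 0.0137·235 - 0.594 = 0.0481P*, so P* = 2.62/0.0481 = 54.5.

R* ≈ 235, C* ≈ 9.35, P* ≈ 54.5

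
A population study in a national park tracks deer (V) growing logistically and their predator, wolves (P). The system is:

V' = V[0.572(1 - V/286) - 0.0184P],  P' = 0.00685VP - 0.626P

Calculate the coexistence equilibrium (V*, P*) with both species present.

From dP/dt = 0 with P > 0: 0.00685V* = 0.626, so V* = 91.4.
Substitute into dV/dt = 0: 0.572(1 - 91.4/286) = 0.0184P*.
The bracket is 0.68, giving P* = 0.389/0.0184 = 21.2.

V* ≈ 91.4, P* ≈ 21.2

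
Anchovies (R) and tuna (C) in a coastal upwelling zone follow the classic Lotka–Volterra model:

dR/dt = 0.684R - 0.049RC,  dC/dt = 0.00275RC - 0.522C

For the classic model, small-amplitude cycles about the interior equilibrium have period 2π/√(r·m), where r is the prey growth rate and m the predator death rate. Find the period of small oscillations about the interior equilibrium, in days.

Here r = 0.684 and m = 0.522, so r·m = 0.357.
ω = √0.357 = 0.598 per day, hence T = 2π/ω ≈ 10.5 days.

T ≈ 10.5 days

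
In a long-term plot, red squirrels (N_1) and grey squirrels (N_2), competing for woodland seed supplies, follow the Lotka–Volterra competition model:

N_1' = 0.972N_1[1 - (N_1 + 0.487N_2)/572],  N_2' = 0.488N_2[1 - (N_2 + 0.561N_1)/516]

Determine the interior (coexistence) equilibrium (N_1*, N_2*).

Setting both brackets to zero gives the nullclines N_1 + 0.487N_2 = 572 and 0.561N_1 + N_2 = 516.
Substituting N_2 = 516 - 0.561N_1 into the first: N_1(1 - 0.487·0.561) = 572 - 0.487·516.
So N_1* = 321/0.727 = 441, and then N_2* = 516 - 0.561·441 = 268.

N_1* ≈ 441, N_2* ≈ 268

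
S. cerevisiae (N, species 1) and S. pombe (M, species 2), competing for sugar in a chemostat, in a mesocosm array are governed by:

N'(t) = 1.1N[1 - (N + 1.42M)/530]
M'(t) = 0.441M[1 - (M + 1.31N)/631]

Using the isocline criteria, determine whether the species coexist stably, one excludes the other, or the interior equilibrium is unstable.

unstable coexistence (outcome depends on initial conditions)

Compare the nullcline intercepts: K1/α12 = 530/1.42 = 373 < K2 = 631; K2/α21 = 631/1.31 = 482 < K1 = 530.
Since both are reversed, neither can invade when rare; the interior point is a saddle.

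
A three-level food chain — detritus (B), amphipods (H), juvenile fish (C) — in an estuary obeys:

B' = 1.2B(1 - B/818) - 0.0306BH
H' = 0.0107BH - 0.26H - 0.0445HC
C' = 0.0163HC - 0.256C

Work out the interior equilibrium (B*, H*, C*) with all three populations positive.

From dC/dt = 0: 0.0163H* = 0.256, so H* = 15.7.
From dB/dt = 0: 1.2(1 - B*/818) = 0.0306·15.7, giving B* = 818·(1 - 0.4) = 490.
From dH/dt = 0: 0.0107·490 - 0.26 = 0.0445C*, so C* = 4.99/0.0445 = 112.

B* ≈ 490, H* ≈ 15.7, C* ≈ 112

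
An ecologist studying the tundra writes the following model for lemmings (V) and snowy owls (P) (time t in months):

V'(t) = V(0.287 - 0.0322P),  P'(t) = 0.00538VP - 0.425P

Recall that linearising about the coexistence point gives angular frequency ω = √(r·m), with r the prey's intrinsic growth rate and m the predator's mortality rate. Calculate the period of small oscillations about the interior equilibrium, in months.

Here r = 0.287 and m = 0.425, so r·m = 0.122.
ω = √0.122 = 0.349 per month, hence T = 2π/ω ≈ 18 months.

T ≈ 18 months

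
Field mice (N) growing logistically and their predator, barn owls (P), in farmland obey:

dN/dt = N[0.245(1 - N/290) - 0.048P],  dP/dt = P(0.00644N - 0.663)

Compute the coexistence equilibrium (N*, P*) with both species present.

N* ≈ 103, P* ≈ 3.29

From dP/dt = 0 with P > 0: 0.00644N* = 0.663, so N* = 103.
Substitute into dN/dt = 0: 0.245(1 - 103/290) = 0.048P*.
The bracket is 0.645, giving P* = 0.158/0.048 = 3.29.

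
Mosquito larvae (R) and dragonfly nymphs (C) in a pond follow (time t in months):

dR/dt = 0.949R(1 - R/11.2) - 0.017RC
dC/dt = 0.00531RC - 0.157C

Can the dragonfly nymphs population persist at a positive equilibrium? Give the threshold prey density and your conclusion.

Threshold R = 29.6; K < 29.6, so no, the predator goes extinct.

The predator equation gives dC/dt > 0 only when R > 0.157/0.00531 = 29.6.
Without the predator, R → K = 11.2. Since 11.2 < 29.6, the predator cannot invade.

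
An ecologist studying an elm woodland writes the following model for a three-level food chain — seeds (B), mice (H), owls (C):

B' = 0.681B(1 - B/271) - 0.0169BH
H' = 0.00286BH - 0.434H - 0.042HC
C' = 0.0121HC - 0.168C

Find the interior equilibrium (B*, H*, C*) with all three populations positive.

B* ≈ 178, H* ≈ 13.9, C* ≈ 1.76

From dC/dt = 0: 0.0121H* = 0.168, so H* = 13.9.
From dB/dt = 0: 0.681(1 - B*/271) = 0.0169·13.9, giving B* = 271·(1 - 0.345) = 178.
From dH/dt = 0: 0.00286·178 - 0.434 = 0.042C*, so C* = 0.074/0.042 = 1.76.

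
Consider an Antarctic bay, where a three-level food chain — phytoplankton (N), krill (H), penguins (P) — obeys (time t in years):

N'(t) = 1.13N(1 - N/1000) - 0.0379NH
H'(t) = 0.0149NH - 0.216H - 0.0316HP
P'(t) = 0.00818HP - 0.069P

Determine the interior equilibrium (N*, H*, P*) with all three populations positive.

From dP/dt = 0: 0.00818H* = 0.069, so H* = 8.44.
From dN/dt = 0: 1.13(1 - N*/1000) = 0.0379·8.44, giving N* = 1000·(1 - 0.283) = 717.
From dH/dt = 0: 0.0149·717 - 0.216 = 0.0316P*, so P* = 10.5/0.0316 = 331.

N* ≈ 717, H* ≈ 8.44, P* ≈ 331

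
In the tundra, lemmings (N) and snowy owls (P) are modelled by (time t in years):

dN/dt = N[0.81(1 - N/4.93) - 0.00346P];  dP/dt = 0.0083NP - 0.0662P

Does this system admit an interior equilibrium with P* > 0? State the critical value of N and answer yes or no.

The predator equation gives dP/dt > 0 only when N > 0.0662/0.0083 = 7.98.
Without the predator, N → K = 4.93. Since 4.93 < 7.98, the predator cannot invade.

Threshold N = 7.98; K < 7.98, so no, the predator goes extinct.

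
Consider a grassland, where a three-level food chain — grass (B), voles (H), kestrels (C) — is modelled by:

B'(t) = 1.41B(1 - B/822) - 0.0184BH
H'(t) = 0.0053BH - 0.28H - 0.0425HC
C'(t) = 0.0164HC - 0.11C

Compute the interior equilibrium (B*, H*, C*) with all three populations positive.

B* ≈ 750, H* ≈ 6.71, C* ≈ 86.9

From dC/dt = 0: 0.0164H* = 0.11, so H* = 6.71.
From dB/dt = 0: 1.41(1 - B*/822) = 0.0184·6.71, giving B* = 822·(1 - 0.0875) = 750.
From dH/dt = 0: 0.0053·750 - 0.28 = 0.0425C*, so C* = 3.7/0.0425 = 86.9.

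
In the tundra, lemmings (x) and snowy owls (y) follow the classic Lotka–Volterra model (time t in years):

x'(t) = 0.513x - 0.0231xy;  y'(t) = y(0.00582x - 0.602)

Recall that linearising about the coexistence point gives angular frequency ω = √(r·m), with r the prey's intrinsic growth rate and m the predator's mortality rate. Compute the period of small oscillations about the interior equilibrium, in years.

Here r = 0.513 and m = 0.602, so r·m = 0.309.
ω = √0.309 = 0.556 per year, hence T = 2π/ω ≈ 11.3 years.

T ≈ 11.3 years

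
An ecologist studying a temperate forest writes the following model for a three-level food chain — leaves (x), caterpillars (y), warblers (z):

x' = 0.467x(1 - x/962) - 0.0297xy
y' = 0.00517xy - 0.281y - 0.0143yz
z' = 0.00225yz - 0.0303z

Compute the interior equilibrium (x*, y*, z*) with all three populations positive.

From dz/dt = 0: 0.00225y* = 0.0303, so y* = 13.5.
From dx/dt = 0: 0.467(1 - x*/962) = 0.0297·13.5, giving x* = 962·(1 - 0.856) = 138.
From dy/dt = 0: 0.00517·138 - 0.281 = 0.0143z*, so z* = 0.433/0.0143 = 30.3.

x* ≈ 138, y* ≈ 13.5, z* ≈ 30.3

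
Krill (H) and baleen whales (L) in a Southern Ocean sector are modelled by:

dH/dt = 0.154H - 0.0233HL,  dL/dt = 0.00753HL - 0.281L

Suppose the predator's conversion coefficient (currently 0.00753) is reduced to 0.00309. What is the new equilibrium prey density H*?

At the interior fixed point, setting dL/dt = 0 with L > 0 fixes H* = (predator death rate)/(HL coefficient) — independent of the other coefficients.
With the change, H* = 0.281/0.00309 = 90.9; it rises from 37.3.

H* ≈ 90.9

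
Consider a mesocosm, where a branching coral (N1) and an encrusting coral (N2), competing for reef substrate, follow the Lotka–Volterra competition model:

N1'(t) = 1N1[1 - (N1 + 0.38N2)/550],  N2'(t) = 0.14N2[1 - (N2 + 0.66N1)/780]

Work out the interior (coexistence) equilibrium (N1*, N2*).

N1* ≈ 338, N2* ≈ 557

Setting both brackets to zero gives the nullclines N1 + 0.38N2 = 550 and 0.66N1 + N2 = 780.
Substituting N2 = 780 - 0.66N1 into the first: N1(1 - 0.38·0.66) = 550 - 0.38·780.
So N1* = 254/0.749 = 338, and then N2* = 780 - 0.66·338 = 557.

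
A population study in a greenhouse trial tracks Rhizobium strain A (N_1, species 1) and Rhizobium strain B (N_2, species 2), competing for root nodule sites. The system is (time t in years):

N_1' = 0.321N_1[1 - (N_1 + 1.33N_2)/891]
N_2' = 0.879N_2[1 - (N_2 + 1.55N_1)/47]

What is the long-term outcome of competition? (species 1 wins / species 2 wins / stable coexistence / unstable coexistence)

species 1 excludes species 2

Compare the nullcline intercepts: K1/α12 = 891/1.33 = 670 > K2 = 47; K2/α21 = 47/1.55 = 30.3 < K1 = 891.
Since the inequalities point opposite ways, species 1 can invade but species 2 cannot.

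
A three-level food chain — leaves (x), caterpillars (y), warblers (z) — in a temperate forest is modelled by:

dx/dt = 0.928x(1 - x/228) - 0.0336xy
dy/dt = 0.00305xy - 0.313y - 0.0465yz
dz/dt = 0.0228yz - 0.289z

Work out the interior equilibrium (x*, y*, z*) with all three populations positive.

From dz/dt = 0: 0.0228y* = 0.289, so y* = 12.7.
From dx/dt = 0: 0.928(1 - x*/228) = 0.0336·12.7, giving x* = 228·(1 - 0.459) = 123.
From dy/dt = 0: 0.00305·123 - 0.313 = 0.0465z*, so z* = 0.0633/0.0465 = 1.36.

x* ≈ 123, y* ≈ 12.7, z* ≈ 1.36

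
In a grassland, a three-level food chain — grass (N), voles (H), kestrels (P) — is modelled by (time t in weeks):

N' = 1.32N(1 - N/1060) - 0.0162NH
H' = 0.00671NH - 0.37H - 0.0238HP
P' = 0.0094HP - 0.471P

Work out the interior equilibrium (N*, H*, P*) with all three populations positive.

From dP/dt = 0: 0.0094H* = 0.471, so H* = 50.1.
From dN/dt = 0: 1.32(1 - N*/1060) = 0.0162·50.1, giving N* = 1060·(1 - 0.615) = 408.
From dH/dt = 0: 0.00671·408 - 0.37 = 0.0238P*, so P* = 2.37/0.0238 = 99.5.

N* ≈ 408, H* ≈ 50.1, P* ≈ 99.5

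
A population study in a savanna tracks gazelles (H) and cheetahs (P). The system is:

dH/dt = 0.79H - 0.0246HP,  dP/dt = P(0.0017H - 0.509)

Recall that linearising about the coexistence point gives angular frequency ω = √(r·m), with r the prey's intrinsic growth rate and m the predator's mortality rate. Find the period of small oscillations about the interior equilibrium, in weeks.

Here r = 0.79 and m = 0.509, so r·m = 0.402.
ω = √0.402 = 0.634 per week, hence T = 2π/ω ≈ 9.91 weeks.

T ≈ 9.91 weeks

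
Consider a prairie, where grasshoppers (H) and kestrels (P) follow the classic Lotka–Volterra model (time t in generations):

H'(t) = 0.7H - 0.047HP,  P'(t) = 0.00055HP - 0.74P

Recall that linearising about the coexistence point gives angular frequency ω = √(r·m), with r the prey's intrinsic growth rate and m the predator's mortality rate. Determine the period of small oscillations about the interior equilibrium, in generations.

Here r = 0.7 and m = 0.74, so r·m = 0.518.
ω = √0.518 = 0.72 per generation, hence T = 2π/ω ≈ 8.73 generations.

T ≈ 8.73 generations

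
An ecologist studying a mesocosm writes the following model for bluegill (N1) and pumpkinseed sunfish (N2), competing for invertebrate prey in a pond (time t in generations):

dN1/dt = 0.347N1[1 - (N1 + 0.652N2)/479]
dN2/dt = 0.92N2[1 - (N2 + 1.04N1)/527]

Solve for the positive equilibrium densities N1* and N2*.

Setting both brackets to zero gives the nullclines N1 + 0.652N2 = 479 and 1.04N1 + N2 = 527.
Substituting N2 = 527 - 1.04N1 into the first: N1(1 - 0.652·1.04) = 479 - 0.652·527.
So N1* = 135/0.322 = 421, and then N2* = 527 - 1.04·421 = 89.6.

N1* ≈ 421, N2* ≈ 89.6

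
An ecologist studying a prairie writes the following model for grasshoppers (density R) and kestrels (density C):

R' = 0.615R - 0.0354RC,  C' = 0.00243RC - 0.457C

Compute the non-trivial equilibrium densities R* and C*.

R* ≈ 188, C* ≈ 17.4

Set dC/dt = 0 with C > 0: 0.00243R - 0.457 = 0, so R* = 0.457/0.00243 = 188.
Set dR/dt = 0 with R > 0: 0.615 - 0.0354C = 0, so C* = 0.615/0.0354 = 17.4.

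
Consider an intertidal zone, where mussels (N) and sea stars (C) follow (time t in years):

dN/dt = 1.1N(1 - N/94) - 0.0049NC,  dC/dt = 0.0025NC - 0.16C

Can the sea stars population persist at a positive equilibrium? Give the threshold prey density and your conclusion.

The predator equation gives dC/dt > 0 only when N > 0.16/0.0025 = 64.
Without the predator, N → K = 94. Since 94 > 64, the predator can invade and persist.

Threshold N = 64; K > 64, so yes, the predator persists.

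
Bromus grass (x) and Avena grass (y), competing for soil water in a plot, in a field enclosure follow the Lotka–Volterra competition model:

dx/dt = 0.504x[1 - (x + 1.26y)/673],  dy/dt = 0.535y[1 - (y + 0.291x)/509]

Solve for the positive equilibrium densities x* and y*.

x* ≈ 50, y* ≈ 494

Setting both brackets to zero gives the nullclines x + 1.26y = 673 and 0.291x + y = 509.
Substituting y = 509 - 0.291x into the first: x(1 - 1.26·0.291) = 673 - 1.26·509.
So x* = 31.7/0.633 = 50, and then y* = 509 - 0.291·50 = 494.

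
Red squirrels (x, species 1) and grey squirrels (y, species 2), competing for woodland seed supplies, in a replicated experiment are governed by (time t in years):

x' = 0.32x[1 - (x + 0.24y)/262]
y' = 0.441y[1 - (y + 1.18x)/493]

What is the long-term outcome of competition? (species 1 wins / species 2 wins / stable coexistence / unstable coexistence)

Compare the nullcline intercepts: K1/α12 = 262/0.24 = 1090 > K2 = 493; K2/α21 = 493/1.18 = 418 > K1 = 262.
Since both inequalities hold, each species can invade when rare, so the interior equilibrium is stable.

stable coexistence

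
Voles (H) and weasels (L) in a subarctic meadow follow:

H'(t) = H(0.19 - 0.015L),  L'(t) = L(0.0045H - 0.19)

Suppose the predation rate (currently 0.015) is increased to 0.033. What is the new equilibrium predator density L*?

L* ≈ 5.76

At the interior fixed point, setting dH/dt = 0 with H > 0 fixes L* = (prey growth rate)/(HL coefficient) — independent of the other coefficients.
With the change, L* = 0.19/0.033 = 5.76; it falls from 12.7.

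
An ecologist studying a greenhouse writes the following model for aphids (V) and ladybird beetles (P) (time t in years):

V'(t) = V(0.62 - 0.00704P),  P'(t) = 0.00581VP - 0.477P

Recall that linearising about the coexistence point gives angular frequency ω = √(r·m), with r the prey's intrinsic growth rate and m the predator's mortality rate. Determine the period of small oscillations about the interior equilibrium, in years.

Here r = 0.62 and m = 0.477, so r·m = 0.296.
ω = √0.296 = 0.544 per year, hence T = 2π/ω ≈ 11.6 years.

T ≈ 11.6 years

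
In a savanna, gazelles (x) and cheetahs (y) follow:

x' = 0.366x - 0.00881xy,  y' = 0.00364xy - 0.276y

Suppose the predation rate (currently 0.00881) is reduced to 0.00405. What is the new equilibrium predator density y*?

y* ≈ 90.4

At the interior fixed point, setting dx/dt = 0 with x > 0 fixes y* = (prey growth rate)/(xy coefficient) — independent of the other coefficients.
With the change, y* = 0.366/0.00405 = 90.4; it rises from 41.5.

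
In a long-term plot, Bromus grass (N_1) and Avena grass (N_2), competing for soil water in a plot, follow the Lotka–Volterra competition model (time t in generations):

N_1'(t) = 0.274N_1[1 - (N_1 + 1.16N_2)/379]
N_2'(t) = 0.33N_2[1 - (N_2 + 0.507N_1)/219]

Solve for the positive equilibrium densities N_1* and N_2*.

N_1* ≈ 303, N_2* ≈ 65.2

Setting both brackets to zero gives the nullclines N_1 + 1.16N_2 = 379 and 0.507N_1 + N_2 = 219.
Substituting N_2 = 219 - 0.507N_1 into the first: N_1(1 - 1.16·0.507) = 379 - 1.16·219.
So N_1* = 125/0.412 = 303, and then N_2* = 219 - 0.507·303 = 65.2.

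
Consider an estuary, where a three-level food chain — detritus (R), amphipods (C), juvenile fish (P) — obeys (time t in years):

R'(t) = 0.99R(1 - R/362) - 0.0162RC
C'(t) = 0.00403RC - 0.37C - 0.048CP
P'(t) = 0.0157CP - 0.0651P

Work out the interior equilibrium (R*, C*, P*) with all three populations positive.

R* ≈ 337, C* ≈ 4.15, P* ≈ 20.6

From dP/dt = 0: 0.0157C* = 0.0651, so C* = 4.15.
From dR/dt = 0: 0.99(1 - R*/362) = 0.0162·4.15, giving R* = 362·(1 - 0.0679) = 337.
From dC/dt = 0: 0.00403·337 - 0.37 = 0.048P*, so P* = 0.99/0.048 = 20.6.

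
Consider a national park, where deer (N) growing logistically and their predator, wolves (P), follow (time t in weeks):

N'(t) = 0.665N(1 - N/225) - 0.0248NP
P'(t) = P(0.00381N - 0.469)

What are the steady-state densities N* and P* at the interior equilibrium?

N* ≈ 123, P* ≈ 12.1

From dP/dt = 0 with P > 0: 0.00381N* = 0.469, so N* = 123.
Substitute into dN/dt = 0: 0.665(1 - 123/225) = 0.0248P*.
The bracket is 0.453, giving P* = 0.301/0.0248 = 12.1.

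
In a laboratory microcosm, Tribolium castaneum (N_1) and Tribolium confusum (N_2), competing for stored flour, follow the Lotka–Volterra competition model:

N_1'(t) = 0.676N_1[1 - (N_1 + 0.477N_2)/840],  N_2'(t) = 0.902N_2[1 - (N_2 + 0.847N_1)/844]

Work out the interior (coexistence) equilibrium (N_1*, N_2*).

Setting both brackets to zero gives the nullclines N_1 + 0.477N_2 = 840 and 0.847N_1 + N_2 = 844.
Substituting N_2 = 844 - 0.847N_1 into the first: N_1(1 - 0.477·0.847) = 840 - 0.477·844.
So N_1* = 437/0.596 = 734, and then N_2* = 844 - 0.847·734 = 222.

N_1* ≈ 734, N_2* ≈ 222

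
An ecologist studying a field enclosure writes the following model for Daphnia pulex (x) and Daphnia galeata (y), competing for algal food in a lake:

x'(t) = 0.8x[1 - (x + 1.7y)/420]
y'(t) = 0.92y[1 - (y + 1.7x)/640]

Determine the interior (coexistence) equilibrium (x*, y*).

x* ≈ 353, y* ≈ 39.2

Setting both brackets to zero gives the nullclines x + 1.7y = 420 and 1.7x + y = 640.
Substituting y = 640 - 1.7x into the first: x(1 - 1.7·1.7) = 420 - 1.7·640.
So x* = -668/-1.89 = 353, and then y* = 640 - 1.7·353 = 39.2.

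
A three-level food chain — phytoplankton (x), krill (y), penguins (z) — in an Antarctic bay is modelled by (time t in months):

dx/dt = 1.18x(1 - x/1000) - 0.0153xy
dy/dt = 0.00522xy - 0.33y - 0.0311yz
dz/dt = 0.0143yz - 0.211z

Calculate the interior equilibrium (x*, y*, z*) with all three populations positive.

x* ≈ 809, y* ≈ 14.8, z* ≈ 125

From dz/dt = 0: 0.0143y* = 0.211, so y* = 14.8.
From dx/dt = 0: 1.18(1 - x*/1000) = 0.0153·14.8, giving x* = 1000·(1 - 0.191) = 809.
From dy/dt = 0: 0.00522·809 - 0.33 = 0.0311z*, so z* = 3.89/0.0311 = 125.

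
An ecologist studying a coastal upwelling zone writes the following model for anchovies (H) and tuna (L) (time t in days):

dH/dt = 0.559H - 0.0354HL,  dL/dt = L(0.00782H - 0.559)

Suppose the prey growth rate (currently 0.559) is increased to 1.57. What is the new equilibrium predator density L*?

L* ≈ 44.4

At the interior fixed point, setting dH/dt = 0 with H > 0 fixes L* = (prey growth rate)/(HL coefficient) — independent of the other coefficients.
With the change, L* = 1.57/0.0354 = 44.4; it rises from 15.8.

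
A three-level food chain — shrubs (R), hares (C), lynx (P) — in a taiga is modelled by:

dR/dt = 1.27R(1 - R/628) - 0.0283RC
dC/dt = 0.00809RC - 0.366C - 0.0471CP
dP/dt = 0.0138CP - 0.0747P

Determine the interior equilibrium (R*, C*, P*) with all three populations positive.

R* ≈ 552, C* ≈ 5.41, P* ≈ 87.1

From dP/dt = 0: 0.0138C* = 0.0747, so C* = 5.41.
From dR/dt = 0: 1.27(1 - R*/628) = 0.0283·5.41, giving R* = 628·(1 - 0.121) = 552.
From dC/dt = 0: 0.00809·552 - 0.366 = 0.0471P*, so P* = 4.1/0.0471 = 87.1.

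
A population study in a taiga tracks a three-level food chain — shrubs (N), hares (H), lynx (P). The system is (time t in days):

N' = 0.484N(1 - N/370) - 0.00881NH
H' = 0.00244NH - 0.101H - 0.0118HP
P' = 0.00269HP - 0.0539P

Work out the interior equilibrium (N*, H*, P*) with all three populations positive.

N* ≈ 235, H* ≈ 20, P* ≈ 40

From dP/dt = 0: 0.00269H* = 0.0539, so H* = 20.
From dN/dt = 0: 0.484(1 - N*/370) = 0.00881·20, giving N* = 370·(1 - 0.365) = 235.
From dH/dt = 0: 0.00244·235 - 0.101 = 0.0118P*, so P* = 0.473/0.0118 = 40.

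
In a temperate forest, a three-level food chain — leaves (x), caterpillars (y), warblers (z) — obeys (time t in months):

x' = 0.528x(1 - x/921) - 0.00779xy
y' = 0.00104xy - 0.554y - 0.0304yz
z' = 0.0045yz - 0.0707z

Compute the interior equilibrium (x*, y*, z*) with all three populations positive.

x* ≈ 708, y* ≈ 15.7, z* ≈ 5.98

From dz/dt = 0: 0.0045y* = 0.0707, so y* = 15.7.
From dx/dt = 0: 0.528(1 - x*/921) = 0.00779·15.7, giving x* = 921·(1 - 0.232) = 708.
From dy/dt = 0: 0.00104·708 - 0.554 = 0.0304z*, so z* = 0.182/0.0304 = 5.98.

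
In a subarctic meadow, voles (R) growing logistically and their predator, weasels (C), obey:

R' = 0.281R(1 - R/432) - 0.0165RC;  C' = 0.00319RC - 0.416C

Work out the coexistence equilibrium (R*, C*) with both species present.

From dC/dt = 0 with C > 0: 0.00319R* = 0.416, so R* = 130.
Substitute into dR/dt = 0: 0.281(1 - 130/432) = 0.0165C*.
The bracket is 0.698, giving C* = 0.196/0.0165 = 11.9.

R* ≈ 130, C* ≈ 11.9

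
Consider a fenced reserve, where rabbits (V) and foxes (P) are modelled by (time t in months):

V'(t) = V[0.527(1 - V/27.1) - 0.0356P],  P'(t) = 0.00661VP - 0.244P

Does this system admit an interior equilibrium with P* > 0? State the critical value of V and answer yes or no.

Threshold V = 36.9; K < 36.9, so no, the predator goes extinct.

The predator equation gives dP/dt > 0 only when V > 0.244/0.00661 = 36.9.
Without the predator, V → K = 27.1. Since 27.1 < 36.9, the predator cannot invade.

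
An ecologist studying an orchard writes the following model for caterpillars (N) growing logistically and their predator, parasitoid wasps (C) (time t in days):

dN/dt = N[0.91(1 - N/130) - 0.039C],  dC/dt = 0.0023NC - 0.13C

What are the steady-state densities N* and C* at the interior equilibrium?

N* ≈ 56.5, C* ≈ 13.2

From dC/dt = 0 with C > 0: 0.0023N* = 0.13, so N* = 56.5.
Substitute into dN/dt = 0: 0.91(1 - 56.5/130) = 0.039C*.
The bracket is 0.565, giving C* = 0.514/0.039 = 13.2.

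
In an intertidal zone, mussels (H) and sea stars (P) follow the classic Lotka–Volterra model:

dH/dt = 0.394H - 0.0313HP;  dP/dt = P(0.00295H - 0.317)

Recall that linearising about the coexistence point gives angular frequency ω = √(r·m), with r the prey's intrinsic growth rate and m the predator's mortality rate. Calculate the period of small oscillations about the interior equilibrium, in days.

Here r = 0.394 and m = 0.317, so r·m = 0.125.
ω = √0.125 = 0.353 per day, hence T = 2π/ω ≈ 17.8 days.

T ≈ 17.8 days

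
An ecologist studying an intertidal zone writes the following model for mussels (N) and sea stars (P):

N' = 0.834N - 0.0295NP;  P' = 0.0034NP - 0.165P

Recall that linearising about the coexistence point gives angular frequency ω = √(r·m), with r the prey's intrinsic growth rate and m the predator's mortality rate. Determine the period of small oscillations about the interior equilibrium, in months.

Here r = 0.834 and m = 0.165, so r·m = 0.138.
ω = √0.138 = 0.371 per month, hence T = 2π/ω ≈ 16.9 months.

T ≈ 16.9 months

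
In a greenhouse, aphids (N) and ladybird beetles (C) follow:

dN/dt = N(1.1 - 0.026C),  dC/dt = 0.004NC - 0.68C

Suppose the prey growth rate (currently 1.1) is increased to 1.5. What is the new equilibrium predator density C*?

At the interior fixed point, setting dN/dt = 0 with N > 0 fixes C* = (prey growth rate)/(NC coefficient) — independent of the other coefficients.
With the change, C* = 1.5/0.026 = 57.7; it rises from 42.3.

C* ≈ 57.7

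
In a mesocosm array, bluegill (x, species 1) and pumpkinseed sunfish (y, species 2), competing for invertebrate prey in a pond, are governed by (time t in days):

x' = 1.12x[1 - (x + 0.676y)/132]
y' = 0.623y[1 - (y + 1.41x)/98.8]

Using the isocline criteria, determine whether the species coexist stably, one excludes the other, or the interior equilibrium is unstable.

species 1 excludes species 2

Compare the nullcline intercepts: K1/α12 = 132/0.676 = 195 > K2 = 98.8; K2/α21 = 98.8/1.41 = 70.1 < K1 = 132.
Since the inequalities point opposite ways, species 1 can invade but species 2 cannot.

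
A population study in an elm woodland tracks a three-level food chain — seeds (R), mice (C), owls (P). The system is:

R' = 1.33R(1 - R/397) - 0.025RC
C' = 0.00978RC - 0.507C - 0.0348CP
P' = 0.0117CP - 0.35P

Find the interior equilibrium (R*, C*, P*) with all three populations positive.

From dP/dt = 0: 0.0117C* = 0.35, so C* = 29.9.
From dR/dt = 0: 1.33(1 - R*/397) = 0.025·29.9, giving R* = 397·(1 - 0.562) = 174.
From dC/dt = 0: 0.00978·174 - 0.507 = 0.0348P*, so P* = 1.19/0.0348 = 34.3.

R* ≈ 174, C* ≈ 29.9, P* ≈ 34.3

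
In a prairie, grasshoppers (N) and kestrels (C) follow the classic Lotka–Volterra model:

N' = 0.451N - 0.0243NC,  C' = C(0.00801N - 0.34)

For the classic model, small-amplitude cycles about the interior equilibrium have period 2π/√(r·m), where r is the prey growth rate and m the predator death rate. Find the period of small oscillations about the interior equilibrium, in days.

T ≈ 16 days

Here r = 0.451 and m = 0.34, so r·m = 0.153.
ω = √0.153 = 0.392 per day, hence T = 2π/ω ≈ 16 days.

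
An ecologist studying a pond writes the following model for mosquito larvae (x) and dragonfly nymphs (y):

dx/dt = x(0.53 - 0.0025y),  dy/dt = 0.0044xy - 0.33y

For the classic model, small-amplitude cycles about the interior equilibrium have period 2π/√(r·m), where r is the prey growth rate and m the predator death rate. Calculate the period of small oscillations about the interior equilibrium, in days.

T ≈ 15 days

Here r = 0.53 and m = 0.33, so r·m = 0.175.
ω = √0.175 = 0.418 per day, hence T = 2π/ω ≈ 15 days.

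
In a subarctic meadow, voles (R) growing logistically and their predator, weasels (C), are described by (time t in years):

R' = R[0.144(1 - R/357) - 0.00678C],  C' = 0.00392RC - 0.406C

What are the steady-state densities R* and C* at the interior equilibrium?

R* ≈ 104, C* ≈ 15.1

From dC/dt = 0 with C > 0: 0.00392R* = 0.406, so R* = 104.
Substitute into dR/dt = 0: 0.144(1 - 104/357) = 0.00678C*.
The bracket is 0.71, giving C* = 0.102/0.00678 = 15.1.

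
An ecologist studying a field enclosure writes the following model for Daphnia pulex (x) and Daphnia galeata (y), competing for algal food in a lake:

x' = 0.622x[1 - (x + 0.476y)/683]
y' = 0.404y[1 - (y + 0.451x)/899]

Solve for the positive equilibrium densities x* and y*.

Setting both brackets to zero gives the nullclines x + 0.476y = 683 and 0.451x + y = 899.
Substituting y = 899 - 0.451x into the first: x(1 - 0.476·0.451) = 683 - 0.476·899.
So x* = 255/0.785 = 325, and then y* = 899 - 0.451·325 = 753.

x* ≈ 325, y* ≈ 753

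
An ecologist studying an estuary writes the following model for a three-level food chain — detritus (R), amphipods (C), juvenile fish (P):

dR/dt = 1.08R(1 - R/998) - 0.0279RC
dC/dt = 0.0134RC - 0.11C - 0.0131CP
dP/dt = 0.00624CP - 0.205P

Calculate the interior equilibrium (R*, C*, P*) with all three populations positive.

R* ≈ 151, C* ≈ 32.9, P* ≈ 146

From dP/dt = 0: 0.00624C* = 0.205, so C* = 32.9.
From dR/dt = 0: 1.08(1 - R*/998) = 0.0279·32.9, giving R* = 998·(1 - 0.849) = 151.
From dC/dt = 0: 0.0134·151 - 0.11 = 0.0131P*, so P* = 1.91/0.0131 = 146.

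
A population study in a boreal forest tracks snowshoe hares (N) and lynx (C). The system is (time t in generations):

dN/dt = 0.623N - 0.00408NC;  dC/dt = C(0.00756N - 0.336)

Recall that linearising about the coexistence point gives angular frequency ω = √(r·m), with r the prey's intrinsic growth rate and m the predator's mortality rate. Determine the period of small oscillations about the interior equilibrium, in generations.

T ≈ 13.7 generations

Here r = 0.623 and m = 0.336, so r·m = 0.209.
ω = √0.209 = 0.458 per generation, hence T = 2π/ω ≈ 13.7 generations.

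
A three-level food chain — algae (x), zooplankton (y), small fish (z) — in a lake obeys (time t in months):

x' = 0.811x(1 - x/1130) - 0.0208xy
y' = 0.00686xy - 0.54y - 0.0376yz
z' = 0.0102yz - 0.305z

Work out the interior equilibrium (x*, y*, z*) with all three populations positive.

From dz/dt = 0: 0.0102y* = 0.305, so y* = 29.9.
From dx/dt = 0: 0.811(1 - x*/1130) = 0.0208·29.9, giving x* = 1130·(1 - 0.767) = 263.
From dy/dt = 0: 0.00686·263 - 0.54 = 0.0376z*, so z* = 1.27/0.0376 = 33.7.

x* ≈ 263, y* ≈ 29.9, z* ≈ 33.7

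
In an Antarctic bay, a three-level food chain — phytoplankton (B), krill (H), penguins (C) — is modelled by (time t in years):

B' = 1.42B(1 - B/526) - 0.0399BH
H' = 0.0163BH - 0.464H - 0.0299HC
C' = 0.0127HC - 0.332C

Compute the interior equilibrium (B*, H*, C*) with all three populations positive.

B* ≈ 140, H* ≈ 26.1, C* ≈ 60.6

From dC/dt = 0: 0.0127H* = 0.332, so H* = 26.1.
From dB/dt = 0: 1.42(1 - B*/526) = 0.0399·26.1, giving B* = 526·(1 - 0.735) = 140.
From dH/dt = 0: 0.0163·140 - 0.464 = 0.0299C*, so C* = 1.81/0.0299 = 60.6.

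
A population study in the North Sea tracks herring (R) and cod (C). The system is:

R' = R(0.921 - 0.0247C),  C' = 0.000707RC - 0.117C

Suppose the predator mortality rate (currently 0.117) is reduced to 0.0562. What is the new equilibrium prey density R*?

At the interior fixed point, setting dC/dt = 0 with C > 0 fixes R* = (predator death rate)/(RC coefficient) — independent of the other coefficients.
With the change, R* = 0.0562/0.000707 = 79.5; it falls from 165.

R* ≈ 79.5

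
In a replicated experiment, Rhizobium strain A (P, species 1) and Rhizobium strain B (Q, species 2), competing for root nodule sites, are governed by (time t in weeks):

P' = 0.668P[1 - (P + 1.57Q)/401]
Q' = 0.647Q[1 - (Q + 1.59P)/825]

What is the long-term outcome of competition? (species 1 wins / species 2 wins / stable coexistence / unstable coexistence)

species 2 excludes species 1

Compare the nullcline intercepts: K1/α12 = 401/1.57 = 255 < K2 = 825; K2/α21 = 825/1.59 = 519 > K1 = 401.
Since the inequalities point opposite ways, species 2 can invade but species 1 cannot.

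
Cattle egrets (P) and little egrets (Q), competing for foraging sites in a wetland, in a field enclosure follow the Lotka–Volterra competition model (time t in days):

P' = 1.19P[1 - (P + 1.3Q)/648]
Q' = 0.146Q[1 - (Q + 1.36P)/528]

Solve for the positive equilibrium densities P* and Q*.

Setting both brackets to zero gives the nullclines P + 1.3Q = 648 and 1.36P + Q = 528.
Substituting Q = 528 - 1.36P into the first: P(1 - 1.3·1.36) = 648 - 1.3·528.
So P* = -38.4/-0.768 = 50, and then Q* = 528 - 1.36·50 = 460.

P* ≈ 50, Q* ≈ 460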